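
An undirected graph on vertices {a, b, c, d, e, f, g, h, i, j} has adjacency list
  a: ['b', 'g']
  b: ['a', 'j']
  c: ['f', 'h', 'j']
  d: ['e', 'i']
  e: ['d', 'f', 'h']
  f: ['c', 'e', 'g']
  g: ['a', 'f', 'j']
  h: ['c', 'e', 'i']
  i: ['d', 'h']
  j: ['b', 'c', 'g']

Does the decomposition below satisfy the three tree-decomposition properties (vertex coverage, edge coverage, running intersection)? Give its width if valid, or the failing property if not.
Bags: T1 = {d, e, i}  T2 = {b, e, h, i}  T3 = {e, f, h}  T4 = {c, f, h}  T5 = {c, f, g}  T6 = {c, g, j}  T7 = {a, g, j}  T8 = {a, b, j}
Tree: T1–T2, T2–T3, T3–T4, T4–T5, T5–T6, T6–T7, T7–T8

A tree decomposition must satisfy three properties: every vertex lies in some bag; for every edge, both endpoints lie together in some bag; and for every vertex, the bags containing it form a connected subtree. Here bags containing vertex b are not connected in the tree, so the decomposition is invalid.

No — bags containing vertex b are not connected in the tree.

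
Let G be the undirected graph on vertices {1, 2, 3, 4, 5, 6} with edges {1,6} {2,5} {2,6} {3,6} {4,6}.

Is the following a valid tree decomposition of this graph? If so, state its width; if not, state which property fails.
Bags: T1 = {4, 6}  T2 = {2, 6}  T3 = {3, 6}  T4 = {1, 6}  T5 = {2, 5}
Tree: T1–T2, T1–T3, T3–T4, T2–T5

Every vertex of G appears in some bag (union = {1, 2, 3, 4, 5, 6}); every edge is covered by a bag; and for each vertex v the set of bags containing v is connected in the bag tree. The decomposition is therefore valid. The largest bag has 2 vertices, so the width is 1.

Yes; width 1.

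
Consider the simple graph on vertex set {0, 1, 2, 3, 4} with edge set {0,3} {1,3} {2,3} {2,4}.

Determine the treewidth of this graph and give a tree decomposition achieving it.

The largest bag has 2 vertices, giving width 1; this decomposition certifies tw(G) ≤ 1. Since G has at least one edge (e.g. 2–4), it is not an edgeless graph, so tw(G) ≥ 1. Hence tw(G) = 1 exactly.

Treewidth 1.
One optimal decomposition is:
Bags: B1 = {2, 4}  B2 = {2, 3}  B3 = {1, 3}  B4 = {0, 3}
Tree: B1–B2, B2–B3, B2–B4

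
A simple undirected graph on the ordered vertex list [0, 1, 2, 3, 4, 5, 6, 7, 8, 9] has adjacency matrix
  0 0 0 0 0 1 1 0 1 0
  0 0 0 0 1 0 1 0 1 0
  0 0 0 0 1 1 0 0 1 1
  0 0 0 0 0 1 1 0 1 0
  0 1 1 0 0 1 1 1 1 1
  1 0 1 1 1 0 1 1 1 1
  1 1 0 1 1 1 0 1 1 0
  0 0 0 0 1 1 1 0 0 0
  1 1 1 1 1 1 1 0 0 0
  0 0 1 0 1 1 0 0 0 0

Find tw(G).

3

A width-3 tree decomposition is:
Bags: B1 = {4, 5, 6, 8}  B2 = {2, 4, 5, 8}  B3 = {0, 5, 6, 8}  B4 = {2, 4, 5, 9}  B5 = {3, 5, 6, 8}  B6 = {4, 5, 6, 7}  B7 = {1, 4, 6, 8}
Tree: B1–B2, B1–B3, B2–B4, B1–B5, B1–B6, B1–B7
The largest bag has 4 vertices, giving width 3; this decomposition certifies tw(G) ≤ 3. On the other hand G contains the 4-clique {1, 4, 6, 8}. A clique must lie in a single bag of any decomposition, so no decomposition can have width below 3. Combining the bounds, tw(G) = 3.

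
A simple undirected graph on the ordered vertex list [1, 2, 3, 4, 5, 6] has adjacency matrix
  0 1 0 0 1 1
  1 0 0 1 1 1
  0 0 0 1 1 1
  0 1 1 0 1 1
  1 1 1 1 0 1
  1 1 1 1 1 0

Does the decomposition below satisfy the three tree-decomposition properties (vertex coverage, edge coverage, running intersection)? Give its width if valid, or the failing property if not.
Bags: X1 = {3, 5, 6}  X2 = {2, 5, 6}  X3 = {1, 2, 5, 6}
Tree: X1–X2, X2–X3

No — vertex 4 appears in no bag.

A tree decomposition must satisfy three properties: every vertex lies in some bag; for every edge, both endpoints lie together in some bag; and for every vertex, the bags containing it form a connected subtree. Here vertex 4 appears in no bag, so the decomposition is invalid.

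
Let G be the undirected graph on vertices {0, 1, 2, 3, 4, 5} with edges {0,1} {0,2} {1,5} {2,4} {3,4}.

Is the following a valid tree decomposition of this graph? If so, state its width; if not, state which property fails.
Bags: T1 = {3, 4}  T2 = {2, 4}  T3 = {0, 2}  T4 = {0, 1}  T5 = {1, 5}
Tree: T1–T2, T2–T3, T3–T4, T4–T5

Vertex coverage: the bags together contain {0, 1, 2, 3, 4, 5}, the full vertex set. Edge coverage: each edge of G has both endpoints in at least one bag. Running intersection: for every vertex, the bags containing it form a connected subtree. All three properties hold, so this is a valid tree decomposition of width max|bag| − 1 = 1, and hence tw(G) ≤ 1.

Yes; width 1.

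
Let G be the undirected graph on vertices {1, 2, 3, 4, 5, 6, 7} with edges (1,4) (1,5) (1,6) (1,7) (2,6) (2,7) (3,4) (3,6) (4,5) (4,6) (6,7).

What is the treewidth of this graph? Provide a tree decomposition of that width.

Treewidth 2.
One optimal decomposition is:
Bags: B1 = {1, 4, 6}  B2 = {3, 4, 6}  B3 = {1, 4, 5}  B4 = {1, 6, 7}  B5 = {2, 6, 7}
Tree: B1–B2, B1–B3, B1–B4, B4–B5

Each bag holds 3 vertices, so the decomposition has width 2, which upper-bounds the treewidth. On the other hand G contains the 3-clique {1, 4, 5}. A clique must lie in a single bag of any decomposition, so no decomposition can have width below 2. Hence tw(G) = 2 exactly.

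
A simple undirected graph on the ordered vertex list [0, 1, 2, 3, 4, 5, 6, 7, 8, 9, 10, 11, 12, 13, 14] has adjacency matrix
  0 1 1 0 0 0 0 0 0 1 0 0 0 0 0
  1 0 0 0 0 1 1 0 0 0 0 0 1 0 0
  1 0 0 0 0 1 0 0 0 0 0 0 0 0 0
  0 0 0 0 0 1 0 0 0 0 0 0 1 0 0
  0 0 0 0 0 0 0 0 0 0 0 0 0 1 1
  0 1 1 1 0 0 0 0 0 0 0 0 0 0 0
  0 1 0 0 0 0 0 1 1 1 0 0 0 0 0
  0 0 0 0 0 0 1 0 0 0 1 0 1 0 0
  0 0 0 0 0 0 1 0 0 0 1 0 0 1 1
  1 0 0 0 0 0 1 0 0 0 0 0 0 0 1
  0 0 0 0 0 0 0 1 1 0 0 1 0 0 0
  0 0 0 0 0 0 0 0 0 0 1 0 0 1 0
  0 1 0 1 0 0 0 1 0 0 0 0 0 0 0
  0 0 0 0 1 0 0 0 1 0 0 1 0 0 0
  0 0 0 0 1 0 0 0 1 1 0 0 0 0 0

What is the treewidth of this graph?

A width-3 tree decomposition is:
Bags: B1 = {4, 10, 11, 13}  B2 = {4, 8, 10, 13}  B3 = {4, 8, 10, 14}  B4 = {7, 8, 10, 14}  B5 = {6, 7, 8, 14}  B6 = {6, 7, 9, 14}  B7 = {6, 7, 9, 12}  B8 = {1, 6, 9, 12}  B9 = {0, 1, 9, 12}  B10 = {0, 1, 3, 12}  B11 = {0, 1, 3, 5}  B12 = {0, 2, 3, 5}
Tree: B1–B2, B2–B3, B3–B4, B4–B5, B5–B6, B6–B7, B7–B8, B8–B9, B9–B10, B10–B11, B11–B12
Every bag has size at most 4, so the width is 4 − 1 = 3 and tw(G) ≤ 3. For the lower bound: the 4 vertex sets {4,11,13}, {10}, {8}, {6,7,9,14} are disjoint, each induces a connected subgraph, and every pair is joined by at least one edge of G. Contracting each set to a single vertex therefore yields K_{4} as a minor, and since treewidth is minor-monotone, tw(G) ≥ tw(K_{4}) = 3. Hence tw(G) = 3 exactly.

3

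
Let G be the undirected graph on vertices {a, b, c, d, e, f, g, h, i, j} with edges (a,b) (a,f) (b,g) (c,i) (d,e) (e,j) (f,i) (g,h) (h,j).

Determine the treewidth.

1

A width-1 tree decomposition is:
Bags: B1 = {c, i}  B2 = {f, i}  B3 = {a, f}  B4 = {a, b}  B5 = {b, g}  B6 = {g, h}  B7 = {h, j}  B8 = {e, j}  B9 = {d, e}
Tree: B1–B2, B2–B3, B3–B4, B4–B5, B5–B6, B6–B7, B7–B8, B8–B9
Every bag has size at most 2, so the width is 2 − 1 = 1 and tw(G) ≤ 1. Since G has at least one edge (e.g. c–i), it is not an edgeless graph, so tw(G) ≥ 1. Hence tw(G) = 1 exactly.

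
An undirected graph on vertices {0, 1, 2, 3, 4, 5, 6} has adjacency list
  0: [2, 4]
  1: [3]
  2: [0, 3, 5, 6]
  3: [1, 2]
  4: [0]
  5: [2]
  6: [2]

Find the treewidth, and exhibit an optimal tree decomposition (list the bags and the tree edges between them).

Treewidth 1.
One optimal decomposition is:
Bags: B1 = {2, 3}  B2 = {1, 3}  B3 = {0, 2}  B4 = {0, 4}  B5 = {2, 6}  B6 = {2, 5}
Tree: B1–B2, B1–B3, B3–B4, B1–B5, B1–B6

The largest bag has 2 vertices, giving width 1; this decomposition certifies tw(G) ≤ 1. Any graph with an edge has treewidth ≥ 1, and G has the edge 2–3. Therefore the treewidth is 1.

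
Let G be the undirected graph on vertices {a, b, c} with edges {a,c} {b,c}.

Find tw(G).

1

A width-1 tree decomposition is:
Bags: B1 = {a, c}  B2 = {b, c}
Tree: B1–B2
The largest bag has 2 vertices, giving width 1; this decomposition certifies tw(G) ≤ 1. Since G has at least one edge (e.g. c–a), it is not an edgeless graph, so tw(G) ≥ 1. Therefore the treewidth is 1.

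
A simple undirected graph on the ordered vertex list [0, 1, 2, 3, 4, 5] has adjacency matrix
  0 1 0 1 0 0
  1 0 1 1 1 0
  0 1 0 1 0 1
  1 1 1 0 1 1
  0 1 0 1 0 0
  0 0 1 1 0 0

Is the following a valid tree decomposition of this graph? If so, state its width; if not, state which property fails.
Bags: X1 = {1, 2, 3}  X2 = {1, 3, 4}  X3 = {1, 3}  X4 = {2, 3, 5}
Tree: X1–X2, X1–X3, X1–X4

No — vertex 0 appears in no bag.

A tree decomposition must satisfy three properties: every vertex lies in some bag; for every edge, both endpoints lie together in some bag; and for every vertex, the bags containing it form a connected subtree. Here vertex 0 appears in no bag, so the decomposition is invalid.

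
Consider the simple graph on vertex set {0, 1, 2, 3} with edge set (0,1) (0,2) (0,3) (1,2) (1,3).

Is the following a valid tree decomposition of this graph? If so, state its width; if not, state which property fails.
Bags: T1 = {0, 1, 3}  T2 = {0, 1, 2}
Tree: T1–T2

Checking the three conditions: (i) the bags cover all of {0, 1, 2, 3}; (ii) for each edge, some bag contains both endpoints; (iii) the bags containing any fixed vertex form a subtree. All hold, so the decomposition is valid with width 3 − 1 = 2.

Yes; width 2.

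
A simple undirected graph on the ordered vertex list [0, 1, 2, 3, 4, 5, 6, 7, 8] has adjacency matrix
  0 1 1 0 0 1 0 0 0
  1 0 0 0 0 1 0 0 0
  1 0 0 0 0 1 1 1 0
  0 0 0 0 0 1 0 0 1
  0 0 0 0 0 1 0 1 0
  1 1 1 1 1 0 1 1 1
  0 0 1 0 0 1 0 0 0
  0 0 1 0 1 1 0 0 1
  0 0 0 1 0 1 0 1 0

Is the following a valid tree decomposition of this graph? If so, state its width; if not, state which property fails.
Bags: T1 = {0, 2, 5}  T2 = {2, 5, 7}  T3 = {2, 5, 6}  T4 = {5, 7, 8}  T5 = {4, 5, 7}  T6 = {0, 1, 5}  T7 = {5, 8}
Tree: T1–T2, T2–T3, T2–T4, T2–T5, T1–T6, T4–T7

No — vertex 3 appears in no bag.

A tree decomposition must satisfy three properties: every vertex lies in some bag; for every edge, both endpoints lie together in some bag; and for every vertex, the bags containing it form a connected subtree. Here vertex 3 appears in no bag, so the decomposition is invalid.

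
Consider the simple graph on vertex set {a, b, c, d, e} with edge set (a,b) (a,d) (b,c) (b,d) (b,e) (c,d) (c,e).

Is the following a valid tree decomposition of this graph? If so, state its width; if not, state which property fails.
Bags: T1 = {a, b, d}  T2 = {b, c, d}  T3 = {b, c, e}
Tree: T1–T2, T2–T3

Every vertex of G appears in some bag (union = {a, b, c, d, e}); every edge is covered by a bag; and for each vertex v the set of bags containing v is connected in the bag tree. The decomposition is therefore valid. The largest bag has 3 vertices, so the width is 2.

Yes; width 2.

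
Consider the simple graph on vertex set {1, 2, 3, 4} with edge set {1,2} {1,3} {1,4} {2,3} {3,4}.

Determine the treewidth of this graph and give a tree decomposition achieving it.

Treewidth 2.
One optimal decomposition is:
Bags: B1 = {1, 3, 4}  B2 = {1, 2, 3}
Tree: B1–B2

Each bag holds 3 vertices, so the decomposition has width 2, which upper-bounds the treewidth. Conversely, {1, 2, 3} is a clique of size 3, and the vertices of any clique must share a bag in every tree decomposition; so some bag has ≥ 3 vertices and tw(G) ≥ 2. Therefore the treewidth is 2.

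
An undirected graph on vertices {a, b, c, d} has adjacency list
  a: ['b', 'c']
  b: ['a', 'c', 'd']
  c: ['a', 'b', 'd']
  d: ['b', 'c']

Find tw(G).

2

A width-2 tree decomposition is:
Bags: B1 = {b, c, d}  B2 = {a, b, c}
Tree: B1–B2
The largest bag has 3 vertices, giving width 2; this decomposition certifies tw(G) ≤ 2. On the other hand G contains the 3-clique {b, c, d}. A clique must lie in a single bag of any decomposition, so no decomposition can have width below 2. Combining the bounds, tw(G) = 2.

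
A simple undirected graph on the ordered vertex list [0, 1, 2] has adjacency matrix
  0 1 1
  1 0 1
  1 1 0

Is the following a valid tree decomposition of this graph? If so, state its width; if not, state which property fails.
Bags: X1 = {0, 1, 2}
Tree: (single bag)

Every vertex of G appears in some bag (union = {0, 1, 2}); every edge is covered by a bag; and for each vertex v the set of bags containing v is connected in the bag tree. The decomposition is therefore valid. The largest bag has 3 vertices, so the width is 2.

Yes; width 2.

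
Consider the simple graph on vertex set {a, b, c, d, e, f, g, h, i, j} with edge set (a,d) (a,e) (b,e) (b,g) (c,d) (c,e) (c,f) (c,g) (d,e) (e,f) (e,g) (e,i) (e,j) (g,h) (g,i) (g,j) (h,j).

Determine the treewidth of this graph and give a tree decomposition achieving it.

The largest bag has 3 vertices, giving width 2; this decomposition certifies tw(G) ≤ 2. For the lower bound, the 3 vertices {c, d, e} are pairwise adjacent, and any tree decomposition puts a clique entirely inside one bag — forcing width ≥ 2. Hence tw(G) = 2 exactly.

Treewidth 2.
One such decomposition:
Bags: B1 = {b, e, g}  B2 = {c, e, g}  B3 = {c, e, f}  B4 = {c, d, e}  B5 = {e, g, j}  B6 = {a, d, e}  B7 = {e, g, i}  B8 = {g, h, j}
Tree: B1–B2, B2–B3, B2–B4, B2–B5, B4–B6, B2–B7, B5–B8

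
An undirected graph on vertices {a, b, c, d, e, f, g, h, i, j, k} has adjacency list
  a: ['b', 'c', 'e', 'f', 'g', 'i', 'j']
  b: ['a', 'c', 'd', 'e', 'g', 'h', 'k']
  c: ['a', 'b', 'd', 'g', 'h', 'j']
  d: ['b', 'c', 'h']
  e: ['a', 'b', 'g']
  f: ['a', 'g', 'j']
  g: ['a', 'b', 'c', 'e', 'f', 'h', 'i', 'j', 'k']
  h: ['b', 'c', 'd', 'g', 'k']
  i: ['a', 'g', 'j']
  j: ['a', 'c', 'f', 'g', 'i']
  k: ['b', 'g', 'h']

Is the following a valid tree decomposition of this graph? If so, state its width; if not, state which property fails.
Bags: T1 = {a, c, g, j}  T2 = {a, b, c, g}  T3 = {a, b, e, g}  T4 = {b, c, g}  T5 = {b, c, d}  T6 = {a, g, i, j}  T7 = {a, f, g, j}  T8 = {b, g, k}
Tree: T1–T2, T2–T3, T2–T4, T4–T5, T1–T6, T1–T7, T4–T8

A tree decomposition must satisfy three properties: every vertex lies in some bag; for every edge, both endpoints lie together in some bag; and for every vertex, the bags containing it form a connected subtree. Here vertex h appears in no bag, so the decomposition is invalid.

No — vertex h appears in no bag.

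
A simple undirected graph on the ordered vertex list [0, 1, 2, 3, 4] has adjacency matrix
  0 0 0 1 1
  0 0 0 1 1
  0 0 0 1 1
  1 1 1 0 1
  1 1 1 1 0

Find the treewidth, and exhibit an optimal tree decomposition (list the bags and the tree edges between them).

Treewidth 2.
Bags: B1 = {2, 3, 4}  B2 = {0, 3, 4}  B3 = {1, 3, 4}
Tree: B1–B2, B2–B3

Each bag holds 3 vertices, so the decomposition has width 2, which upper-bounds the treewidth. For the lower bound, the 3 vertices {0, 3, 4} are pairwise adjacent, and any tree decomposition puts a clique entirely inside one bag — forcing width ≥ 2. The upper and lower bounds meet at 2, so that is the treewidth.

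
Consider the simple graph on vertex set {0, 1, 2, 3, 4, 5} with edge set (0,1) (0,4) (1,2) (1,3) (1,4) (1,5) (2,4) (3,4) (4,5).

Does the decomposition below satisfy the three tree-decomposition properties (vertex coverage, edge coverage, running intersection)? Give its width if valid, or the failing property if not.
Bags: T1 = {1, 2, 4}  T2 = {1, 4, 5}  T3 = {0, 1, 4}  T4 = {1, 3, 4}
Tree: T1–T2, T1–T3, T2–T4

Yes; width 2.

Vertex coverage: the bags together contain {0, 1, 2, 3, 4, 5}, the full vertex set. Edge coverage: each edge of G has both endpoints in at least one bag. Running intersection: for every vertex, the bags containing it form a connected subtree. All three properties hold, so this is a valid tree decomposition of width max|bag| − 1 = 2, and hence tw(G) ≤ 2.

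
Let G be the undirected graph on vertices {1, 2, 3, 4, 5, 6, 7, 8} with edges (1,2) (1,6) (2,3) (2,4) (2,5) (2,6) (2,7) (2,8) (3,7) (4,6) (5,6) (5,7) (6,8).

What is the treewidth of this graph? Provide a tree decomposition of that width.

Every bag has size at most 3, so the width is 3 − 1 = 2 and tw(G) ≤ 2. Conversely, {2, 3, 7} is a clique of size 3, and the vertices of any clique must share a bag in every tree decomposition; so some bag has ≥ 3 vertices and tw(G) ≥ 2. Therefore the treewidth is 2.

Treewidth 2.
Bags: B1 = {2, 5, 7}  B2 = {2, 3, 7}  B3 = {2, 5, 6}  B4 = {2, 6, 8}  B5 = {2, 4, 6}  B6 = {1, 2, 6}
Tree: B1–B2, B1–B3, B3–B4, B3–B5, B5–B6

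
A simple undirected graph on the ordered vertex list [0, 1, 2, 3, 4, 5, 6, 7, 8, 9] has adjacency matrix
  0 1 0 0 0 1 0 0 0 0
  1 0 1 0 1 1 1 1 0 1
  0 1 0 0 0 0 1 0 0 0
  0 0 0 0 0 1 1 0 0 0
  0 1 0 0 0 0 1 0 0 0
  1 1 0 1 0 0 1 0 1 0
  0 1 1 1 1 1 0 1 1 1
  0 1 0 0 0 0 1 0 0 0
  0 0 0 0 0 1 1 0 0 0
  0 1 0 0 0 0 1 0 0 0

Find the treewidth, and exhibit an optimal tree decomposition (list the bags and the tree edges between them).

Treewidth 2.
One optimal decomposition is:
Bags: B1 = {1, 5, 6}  B2 = {0, 1, 5}  B3 = {5, 6, 8}  B4 = {1, 6, 9}  B5 = {1, 2, 6}  B6 = {3, 5, 6}  B7 = {1, 6, 7}  B8 = {1, 4, 6}
Tree: B1–B2, B1–B3, B1–B4, B4–B5, B3–B6, B5–B7, B7–B8

The largest bag has 3 vertices, giving width 2; this decomposition certifies tw(G) ≤ 2. Conversely, {0, 1, 5} is a clique of size 3, and the vertices of any clique must share a bag in every tree decomposition; so some bag has ≥ 3 vertices and tw(G) ≥ 2. Hence tw(G) = 2 exactly.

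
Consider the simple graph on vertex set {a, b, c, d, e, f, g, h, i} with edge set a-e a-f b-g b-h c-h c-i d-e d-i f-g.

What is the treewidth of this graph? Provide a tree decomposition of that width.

Each bag holds 3 vertices, so the decomposition has width 2, which upper-bounds the treewidth. For the lower bound, G contains the cycle c–h–b–g–f–a–e–d–i–c, so G is not a forest; only forests have treewidth ≤ 1, hence tw(G) ≥ 2. Therefore the treewidth is 2.

Treewidth 2.
One optimal decomposition is:
Bags: B1 = {b, c, h}  B2 = {b, c, g}  B3 = {c, f, g}  B4 = {a, c, f}  B5 = {a, c, e}  B6 = {c, d, e}  B7 = {c, d, i}
Tree: B1–B2, B2–B3, B3–B4, B4–B5, B5–B6, B6–B7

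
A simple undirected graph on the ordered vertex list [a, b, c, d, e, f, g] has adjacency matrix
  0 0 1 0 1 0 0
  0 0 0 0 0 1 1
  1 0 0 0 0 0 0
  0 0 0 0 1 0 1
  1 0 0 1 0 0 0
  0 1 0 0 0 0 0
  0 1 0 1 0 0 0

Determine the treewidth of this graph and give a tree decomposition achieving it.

Every bag has size at most 2, so the width is 2 − 1 = 1 and tw(G) ≤ 1. Since G has at least one edge (e.g. d–g), it is not an edgeless graph, so tw(G) ≥ 1. Combining the bounds, tw(G) = 1.

Treewidth 1.
Bags: B1 = {d, g}  B2 = {d, e}  B3 = {a, e}  B4 = {b, g}  B5 = {b, f}  B6 = {a, c}
Tree: B1–B2, B2–B3, B1–B4, B4–B5, B3–B6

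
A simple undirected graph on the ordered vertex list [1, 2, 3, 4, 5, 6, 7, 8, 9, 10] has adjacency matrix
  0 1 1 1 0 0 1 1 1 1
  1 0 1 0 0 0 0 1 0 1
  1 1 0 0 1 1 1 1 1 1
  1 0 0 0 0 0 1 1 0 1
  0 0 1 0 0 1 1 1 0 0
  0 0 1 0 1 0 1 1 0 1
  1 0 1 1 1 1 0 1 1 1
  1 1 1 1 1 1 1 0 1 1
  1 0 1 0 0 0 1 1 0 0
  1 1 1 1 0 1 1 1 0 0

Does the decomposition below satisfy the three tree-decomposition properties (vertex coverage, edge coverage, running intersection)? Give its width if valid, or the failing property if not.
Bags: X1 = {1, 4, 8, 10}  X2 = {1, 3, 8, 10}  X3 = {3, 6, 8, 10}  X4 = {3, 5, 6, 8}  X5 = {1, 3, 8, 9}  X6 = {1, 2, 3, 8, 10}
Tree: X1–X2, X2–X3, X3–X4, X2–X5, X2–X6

No — vertex 7 appears in no bag.

A tree decomposition must satisfy three properties: every vertex lies in some bag; for every edge, both endpoints lie together in some bag; and for every vertex, the bags containing it form a connected subtree. Here vertex 7 appears in no bag, so the decomposition is invalid.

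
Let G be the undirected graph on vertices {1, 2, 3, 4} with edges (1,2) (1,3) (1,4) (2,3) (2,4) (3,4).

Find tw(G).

A width-3 tree decomposition is:
Bags: B1 = {1, 2, 3, 4}
Tree: (single bag)
With just one bag of size 4, the width is 4 − 1 = 3, so tw(G) ≤ 3. Conversely, {1, 2, 3, 4} is a clique of size 4, and the vertices of any clique must share a bag in every tree decomposition; so some bag has ≥ 4 vertices and tw(G) ≥ 3. Therefore the treewidth is 3.

3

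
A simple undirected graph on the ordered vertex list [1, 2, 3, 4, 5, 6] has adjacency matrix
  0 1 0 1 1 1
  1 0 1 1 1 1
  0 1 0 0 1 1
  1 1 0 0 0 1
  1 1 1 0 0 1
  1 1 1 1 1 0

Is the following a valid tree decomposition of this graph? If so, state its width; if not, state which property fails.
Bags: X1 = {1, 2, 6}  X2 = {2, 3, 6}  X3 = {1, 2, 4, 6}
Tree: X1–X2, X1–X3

No — vertex 5 appears in no bag.

A tree decomposition must satisfy three properties: every vertex lies in some bag; for every edge, both endpoints lie together in some bag; and for every vertex, the bags containing it form a connected subtree. Here vertex 5 appears in no bag, so the decomposition is invalid.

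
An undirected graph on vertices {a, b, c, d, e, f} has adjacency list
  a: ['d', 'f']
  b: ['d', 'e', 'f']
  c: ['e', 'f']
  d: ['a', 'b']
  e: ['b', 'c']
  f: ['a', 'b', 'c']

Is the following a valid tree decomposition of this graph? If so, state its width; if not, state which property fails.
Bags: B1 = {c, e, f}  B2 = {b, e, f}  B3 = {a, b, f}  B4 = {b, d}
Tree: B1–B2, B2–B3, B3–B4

No — edge (a,d) lies in no bag.

A tree decomposition must satisfy three properties: every vertex lies in some bag; for every edge, both endpoints lie together in some bag; and for every vertex, the bags containing it form a connected subtree. Here edge (a,d) lies in no bag, so the decomposition is invalid.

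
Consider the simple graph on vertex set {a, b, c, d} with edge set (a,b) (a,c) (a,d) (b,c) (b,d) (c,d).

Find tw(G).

A width-3 tree decomposition is:
Bags: B1 = {a, b, c, d}
Tree: (single bag)
A single bag containing all 4 vertices is trivially a valid decomposition of width 3. For the lower bound, the 4 vertices {a, b, c, d} are pairwise adjacent, and any tree decomposition puts a clique entirely inside one bag — forcing width ≥ 3. The upper and lower bounds meet at 3, so that is the treewidth.

3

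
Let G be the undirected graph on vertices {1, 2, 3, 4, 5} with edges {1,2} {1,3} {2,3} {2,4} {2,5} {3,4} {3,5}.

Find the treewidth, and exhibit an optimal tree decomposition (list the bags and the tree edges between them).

The largest bag has 3 vertices, giving width 2; this decomposition certifies tw(G) ≤ 2. For the lower bound, the 3 vertices {1, 2, 3} are pairwise adjacent, and any tree decomposition puts a clique entirely inside one bag — forcing width ≥ 2. Hence tw(G) = 2 exactly.

Treewidth 2.
Bags: B1 = {2, 3, 5}  B2 = {2, 3, 4}  B3 = {1, 2, 3}
Tree: B1–B2, B2–B3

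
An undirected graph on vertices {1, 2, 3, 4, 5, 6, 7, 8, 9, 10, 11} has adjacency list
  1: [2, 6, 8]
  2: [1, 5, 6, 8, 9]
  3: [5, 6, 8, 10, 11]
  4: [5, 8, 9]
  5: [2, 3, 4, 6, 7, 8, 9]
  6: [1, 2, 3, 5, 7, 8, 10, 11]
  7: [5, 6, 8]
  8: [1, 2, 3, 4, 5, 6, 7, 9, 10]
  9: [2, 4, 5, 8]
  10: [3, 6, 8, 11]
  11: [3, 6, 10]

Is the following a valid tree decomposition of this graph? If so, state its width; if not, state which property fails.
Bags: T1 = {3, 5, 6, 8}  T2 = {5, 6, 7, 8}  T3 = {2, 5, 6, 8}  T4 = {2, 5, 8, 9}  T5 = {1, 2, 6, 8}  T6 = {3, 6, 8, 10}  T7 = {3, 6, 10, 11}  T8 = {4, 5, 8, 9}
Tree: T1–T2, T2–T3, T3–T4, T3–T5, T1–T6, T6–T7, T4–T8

Vertex coverage: the bags together contain {1, 2, 3, 4, 5, 6, 7, 8, 9, 10, 11}, the full vertex set. Edge coverage: each edge of G has both endpoints in at least one bag. Running intersection: for every vertex, the bags containing it form a connected subtree. All three properties hold, so this is a valid tree decomposition of width max|bag| − 1 = 3, and hence tw(G) ≤ 3.

Yes; width 3.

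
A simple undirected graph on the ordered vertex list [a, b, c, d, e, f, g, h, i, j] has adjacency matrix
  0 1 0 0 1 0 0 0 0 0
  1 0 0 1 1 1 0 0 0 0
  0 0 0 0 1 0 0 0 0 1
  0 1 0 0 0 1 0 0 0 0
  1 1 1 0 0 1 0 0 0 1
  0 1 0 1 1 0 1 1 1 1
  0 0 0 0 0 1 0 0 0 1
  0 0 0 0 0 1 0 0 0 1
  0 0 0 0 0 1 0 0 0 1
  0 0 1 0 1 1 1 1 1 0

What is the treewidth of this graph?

A width-2 tree decomposition is:
Bags: B1 = {a, b, e}  B2 = {b, e, f}  B3 = {e, f, j}  B4 = {f, h, j}  B5 = {f, i, j}  B6 = {b, d, f}  B7 = {f, g, j}  B8 = {c, e, j}
Tree: B1–B2, B2–B3, B3–B4, B3–B5, B2–B6, B3–B7, B3–B8
Every bag has size at most 3, so the width is 3 − 1 = 2 and tw(G) ≤ 2. On the other hand G contains the 3-clique {a, b, e}. A clique must lie in a single bag of any decomposition, so no decomposition can have width below 2. The upper and lower bounds meet at 2, so that is the treewidth.

2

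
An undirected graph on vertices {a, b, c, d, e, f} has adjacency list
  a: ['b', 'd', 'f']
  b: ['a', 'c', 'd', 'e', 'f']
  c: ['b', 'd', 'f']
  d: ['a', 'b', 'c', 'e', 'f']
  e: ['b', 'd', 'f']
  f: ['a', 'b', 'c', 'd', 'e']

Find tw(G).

A width-3 tree decomposition is:
Bags: B1 = {b, c, d, f}  B2 = {a, b, d, f}  B3 = {b, d, e, f}
Tree: B1–B2, B2–B3
Every bag has size at most 4, so the width is 4 − 1 = 3 and tw(G) ≤ 3. For the lower bound, the 4 vertices {b, d, e, f} are pairwise adjacent, and any tree decomposition puts a clique entirely inside one bag — forcing width ≥ 3. Hence tw(G) = 3 exactly.

3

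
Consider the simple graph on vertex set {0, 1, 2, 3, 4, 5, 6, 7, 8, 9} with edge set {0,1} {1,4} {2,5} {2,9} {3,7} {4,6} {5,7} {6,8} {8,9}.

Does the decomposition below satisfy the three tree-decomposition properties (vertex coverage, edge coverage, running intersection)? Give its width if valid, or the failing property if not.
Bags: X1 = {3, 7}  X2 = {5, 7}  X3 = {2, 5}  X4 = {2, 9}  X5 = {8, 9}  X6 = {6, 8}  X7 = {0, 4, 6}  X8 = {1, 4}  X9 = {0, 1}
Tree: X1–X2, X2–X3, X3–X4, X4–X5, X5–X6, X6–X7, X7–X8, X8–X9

A tree decomposition must satisfy three properties: every vertex lies in some bag; for every edge, both endpoints lie together in some bag; and for every vertex, the bags containing it form a connected subtree. Here bags containing vertex 0 are not connected in the tree, so the decomposition is invalid.

No — bags containing vertex 0 are not connected in the tree.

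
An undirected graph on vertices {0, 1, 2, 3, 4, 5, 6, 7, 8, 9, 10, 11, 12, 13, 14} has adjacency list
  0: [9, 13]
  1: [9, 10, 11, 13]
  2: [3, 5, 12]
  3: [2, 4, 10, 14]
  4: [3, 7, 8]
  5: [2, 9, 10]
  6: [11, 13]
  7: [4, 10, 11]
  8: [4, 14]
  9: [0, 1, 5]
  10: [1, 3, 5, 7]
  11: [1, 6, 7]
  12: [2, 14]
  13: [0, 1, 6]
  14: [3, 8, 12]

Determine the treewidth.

3

A width-3 tree decomposition is:
Bags: B1 = {2, 8, 12, 14}  B2 = {2, 3, 8, 14}  B3 = {2, 3, 4, 8}  B4 = {2, 3, 4, 5}  B5 = {3, 4, 5, 10}  B6 = {4, 5, 7, 10}  B7 = {5, 7, 9, 10}  B8 = {1, 7, 9, 10}  B9 = {1, 7, 9, 11}  B10 = {0, 1, 9, 11}  B11 = {0, 1, 11, 13}  B12 = {0, 6, 11, 13}
Tree: B1–B2, B2–B3, B3–B4, B4–B5, B5–B6, B6–B7, B7–B8, B8–B9, B9–B10, B10–B11, B11–B12
Every bag has size at most 4, so the width is 4 − 1 = 3 and tw(G) ≤ 3. For the lower bound: the 4 vertex sets {8,12,14}, {2}, {3}, {4,5,7,10} are disjoint, each induces a connected subgraph, and every pair is joined by at least one edge of G. Contracting each set to a single vertex therefore yields K_{4} as a minor, and since treewidth is minor-monotone, tw(G) ≥ tw(K_{4}) = 3. Combining the bounds, tw(G) = 3.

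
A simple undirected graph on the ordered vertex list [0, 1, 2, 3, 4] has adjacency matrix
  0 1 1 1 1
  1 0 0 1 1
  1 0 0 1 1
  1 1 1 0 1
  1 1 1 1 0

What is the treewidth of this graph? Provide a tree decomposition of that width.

Treewidth 3.
One optimal decomposition is:
Bags: B1 = {0, 2, 3, 4}  B2 = {0, 1, 3, 4}
Tree: B1–B2

Each bag holds 4 vertices, so the decomposition has width 3, which upper-bounds the treewidth. Conversely, {0, 1, 3, 4} is a clique of size 4, and the vertices of any clique must share a bag in every tree decomposition; so some bag has ≥ 4 vertices and tw(G) ≥ 3. Hence tw(G) = 3 exactly.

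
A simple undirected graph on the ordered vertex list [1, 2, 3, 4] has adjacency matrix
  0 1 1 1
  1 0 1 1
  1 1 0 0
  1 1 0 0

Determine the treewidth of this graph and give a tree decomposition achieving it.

Treewidth 2.
One such decomposition:
Bags: B1 = {1, 2, 4}  B2 = {1, 2, 3}
Tree: B1–B2

Each bag holds 3 vertices, so the decomposition has width 2, which upper-bounds the treewidth. Conversely, {1, 2, 3} is a clique of size 3, and the vertices of any clique must share a bag in every tree decomposition; so some bag has ≥ 3 vertices and tw(G) ≥ 2. Therefore the treewidth is 2.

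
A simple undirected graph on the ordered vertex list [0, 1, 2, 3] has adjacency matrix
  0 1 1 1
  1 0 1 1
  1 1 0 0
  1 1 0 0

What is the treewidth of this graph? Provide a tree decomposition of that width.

Treewidth 2.
Bags: B1 = {0, 1, 3}  B2 = {0, 1, 2}
Tree: B1–B2

Each bag holds 3 vertices, so the decomposition has width 2, which upper-bounds the treewidth. On the other hand G contains the 3-clique {0, 1, 2}. A clique must lie in a single bag of any decomposition, so no decomposition can have width below 2. The upper and lower bounds meet at 2, so that is the treewidth.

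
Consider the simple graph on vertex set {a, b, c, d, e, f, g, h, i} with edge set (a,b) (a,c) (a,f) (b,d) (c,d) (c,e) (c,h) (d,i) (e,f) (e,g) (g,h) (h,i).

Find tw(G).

A width-3 tree decomposition is:
Bags: B1 = {d, g, h, i}  B2 = {c, d, g, h}  B3 = {c, d, e, g}  B4 = {b, c, d, e}  B5 = {a, b, c, e}  B6 = {a, b, e, f}
Tree: B1–B2, B2–B3, B3–B4, B4–B5, B5–B6
The largest bag has 4 vertices, giving width 3; this decomposition certifies tw(G) ≤ 3. For the lower bound: the 4 vertex sets {g,h,i}, {d}, {c}, {a,b,e,f} are disjoint, each induces a connected subgraph, and every pair is joined by at least one edge of G. Contracting each set to a single vertex therefore yields K_{4} as a minor, and since treewidth is minor-monotone, tw(G) ≥ tw(K_{4}) = 3. Combining the bounds, tw(G) = 3.

3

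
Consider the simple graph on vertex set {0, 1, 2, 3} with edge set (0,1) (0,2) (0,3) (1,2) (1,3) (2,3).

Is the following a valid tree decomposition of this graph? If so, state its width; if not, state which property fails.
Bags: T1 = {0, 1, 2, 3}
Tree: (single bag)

Checking the three conditions: (i) the bags cover all of {0, 1, 2, 3}; (ii) for each edge, some bag contains both endpoints; (iii) the bags containing any fixed vertex form a subtree. All hold, so the decomposition is valid with width 4 − 1 = 3.

Yes; width 3.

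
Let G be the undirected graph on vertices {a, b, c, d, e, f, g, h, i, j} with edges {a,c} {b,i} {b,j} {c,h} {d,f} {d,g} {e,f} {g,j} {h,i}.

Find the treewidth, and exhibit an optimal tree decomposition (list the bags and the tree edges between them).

Treewidth 1.
One optimal decomposition is:
Bags: B1 = {e, f}  B2 = {d, f}  B3 = {d, g}  B4 = {g, j}  B5 = {b, j}  B6 = {b, i}  B7 = {h, i}  B8 = {c, h}  B9 = {a, c}
Tree: B1–B2, B2–B3, B3–B4, B4–B5, B5–B6, B6–B7, B7–B8, B8–B9

Each bag holds 2 vertices, so the decomposition has width 1, which upper-bounds the treewidth. Since G has at least one edge (e.g. e–f), it is not an edgeless graph, so tw(G) ≥ 1. Therefore the treewidth is 1.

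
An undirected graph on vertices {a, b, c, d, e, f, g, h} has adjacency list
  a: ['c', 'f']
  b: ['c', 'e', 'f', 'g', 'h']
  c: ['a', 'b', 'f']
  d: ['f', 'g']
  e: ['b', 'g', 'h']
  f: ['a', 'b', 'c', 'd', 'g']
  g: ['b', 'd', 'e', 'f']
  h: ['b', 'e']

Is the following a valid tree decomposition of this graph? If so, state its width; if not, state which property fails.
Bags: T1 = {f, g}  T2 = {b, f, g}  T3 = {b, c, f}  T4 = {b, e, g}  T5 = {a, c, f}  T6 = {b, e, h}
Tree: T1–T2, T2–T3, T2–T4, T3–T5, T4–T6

No — vertex d appears in no bag.

A tree decomposition must satisfy three properties: every vertex lies in some bag; for every edge, both endpoints lie together in some bag; and for every vertex, the bags containing it form a connected subtree. Here vertex d appears in no bag, so the decomposition is invalid.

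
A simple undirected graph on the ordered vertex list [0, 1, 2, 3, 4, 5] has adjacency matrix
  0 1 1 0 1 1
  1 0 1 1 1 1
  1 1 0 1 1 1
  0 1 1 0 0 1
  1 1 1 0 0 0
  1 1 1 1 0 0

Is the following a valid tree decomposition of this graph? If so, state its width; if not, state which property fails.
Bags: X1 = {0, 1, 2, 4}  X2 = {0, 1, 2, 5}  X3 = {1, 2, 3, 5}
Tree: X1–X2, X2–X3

Yes; width 3.

Checking the three conditions: (i) the bags cover all of {0, 1, 2, 3, 4, 5}; (ii) for each edge, some bag contains both endpoints; (iii) the bags containing any fixed vertex form a subtree. All hold, so the decomposition is valid with width 4 − 1 = 3.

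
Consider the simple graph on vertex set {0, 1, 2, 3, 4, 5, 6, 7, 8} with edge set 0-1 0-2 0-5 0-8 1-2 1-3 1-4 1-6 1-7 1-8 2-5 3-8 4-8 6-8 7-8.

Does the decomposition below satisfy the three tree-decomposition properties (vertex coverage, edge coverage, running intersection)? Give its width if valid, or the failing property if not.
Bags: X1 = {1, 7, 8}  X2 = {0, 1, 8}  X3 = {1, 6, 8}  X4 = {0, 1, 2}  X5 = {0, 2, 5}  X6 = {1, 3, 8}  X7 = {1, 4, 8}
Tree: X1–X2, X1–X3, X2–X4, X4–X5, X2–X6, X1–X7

Vertex coverage: the bags together contain {0, 1, 2, 3, 4, 5, 6, 7, 8}, the full vertex set. Edge coverage: each edge of G has both endpoints in at least one bag. Running intersection: for every vertex, the bags containing it form a connected subtree. All three properties hold, so this is a valid tree decomposition of width max|bag| − 1 = 2, and hence tw(G) ≤ 2.

Yes; width 2.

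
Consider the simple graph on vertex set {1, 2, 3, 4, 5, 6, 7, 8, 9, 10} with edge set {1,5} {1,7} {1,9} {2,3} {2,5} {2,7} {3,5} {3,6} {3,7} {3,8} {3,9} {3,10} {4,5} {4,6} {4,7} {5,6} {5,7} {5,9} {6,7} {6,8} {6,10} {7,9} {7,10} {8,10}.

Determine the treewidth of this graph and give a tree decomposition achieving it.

The largest bag has 4 vertices, giving width 3; this decomposition certifies tw(G) ≤ 3. For the lower bound, the 4 vertices {3, 6, 8, 10} are pairwise adjacent, and any tree decomposition puts a clique entirely inside one bag — forcing width ≥ 3. Hence tw(G) = 3 exactly.

Treewidth 3.
Bags: B1 = {3, 6, 8, 10}  B2 = {3, 6, 7, 10}  B3 = {3, 5, 6, 7}  B4 = {3, 5, 7, 9}  B5 = {4, 5, 6, 7}  B6 = {1, 5, 7, 9}  B7 = {2, 3, 5, 7}
Tree: B1–B2, B2–B3, B3–B4, B3–B5, B4–B6, B4–B7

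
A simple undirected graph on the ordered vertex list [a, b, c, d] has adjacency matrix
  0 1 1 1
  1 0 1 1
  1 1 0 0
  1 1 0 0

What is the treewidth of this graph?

A width-2 tree decomposition is:
Bags: B1 = {a, b, d}  B2 = {a, b, c}
Tree: B1–B2
The largest bag has 3 vertices, giving width 2; this decomposition certifies tw(G) ≤ 2. For the lower bound, the 3 vertices {a, b, d} are pairwise adjacent, and any tree decomposition puts a clique entirely inside one bag — forcing width ≥ 2. Therefore the treewidth is 2.

2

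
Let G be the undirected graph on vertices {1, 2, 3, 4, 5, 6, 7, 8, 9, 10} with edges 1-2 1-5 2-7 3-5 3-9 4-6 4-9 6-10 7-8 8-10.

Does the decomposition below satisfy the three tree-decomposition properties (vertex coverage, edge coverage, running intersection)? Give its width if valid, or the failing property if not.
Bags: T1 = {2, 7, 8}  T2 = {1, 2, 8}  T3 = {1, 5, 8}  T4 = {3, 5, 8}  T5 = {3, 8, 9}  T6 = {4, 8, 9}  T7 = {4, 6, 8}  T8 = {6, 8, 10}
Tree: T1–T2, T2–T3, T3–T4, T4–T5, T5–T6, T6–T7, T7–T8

Every vertex of G appears in some bag (union = {1, 2, 3, 4, 5, 6, 7, 8, 9, 10}); every edge is covered by a bag; and for each vertex v the set of bags containing v is connected in the bag tree. The decomposition is therefore valid. The largest bag has 3 vertices, so the width is 2.

Yes; width 2.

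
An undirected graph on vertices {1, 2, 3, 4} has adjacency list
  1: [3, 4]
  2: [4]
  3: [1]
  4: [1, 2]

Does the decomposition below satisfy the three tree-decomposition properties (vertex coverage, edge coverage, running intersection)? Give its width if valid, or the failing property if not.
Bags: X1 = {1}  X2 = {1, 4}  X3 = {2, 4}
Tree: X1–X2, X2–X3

No — vertex 3 appears in no bag.

A tree decomposition must satisfy three properties: every vertex lies in some bag; for every edge, both endpoints lie together in some bag; and for every vertex, the bags containing it form a connected subtree. Here vertex 3 appears in no bag, so the decomposition is invalid.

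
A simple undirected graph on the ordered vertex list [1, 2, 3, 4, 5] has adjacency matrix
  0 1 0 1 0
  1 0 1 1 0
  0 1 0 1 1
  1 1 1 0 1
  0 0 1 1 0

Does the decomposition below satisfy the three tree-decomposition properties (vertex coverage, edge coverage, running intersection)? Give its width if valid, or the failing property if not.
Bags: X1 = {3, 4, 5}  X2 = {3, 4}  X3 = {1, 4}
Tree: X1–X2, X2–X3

No — vertex 2 appears in no bag.

A tree decomposition must satisfy three properties: every vertex lies in some bag; for every edge, both endpoints lie together in some bag; and for every vertex, the bags containing it form a connected subtree. Here vertex 2 appears in no bag, so the decomposition is invalid.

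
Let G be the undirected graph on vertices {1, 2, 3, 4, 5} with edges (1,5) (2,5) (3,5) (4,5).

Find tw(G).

1

A width-1 tree decomposition is:
Bags: B1 = {2, 5}  B2 = {1, 5}  B3 = {3, 5}  B4 = {4, 5}
Tree: B1–B2, B1–B3, B3–B4
The largest bag has 2 vertices, giving width 1; this decomposition certifies tw(G) ≤ 1. Since G has at least one edge (e.g. 5–2), it is not an edgeless graph, so tw(G) ≥ 1. Therefore the treewidth is 1.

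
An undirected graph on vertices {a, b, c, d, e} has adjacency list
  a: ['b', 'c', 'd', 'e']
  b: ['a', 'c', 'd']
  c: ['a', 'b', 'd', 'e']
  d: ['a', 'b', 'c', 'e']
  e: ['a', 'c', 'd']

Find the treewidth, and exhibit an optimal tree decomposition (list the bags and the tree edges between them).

Each bag holds 4 vertices, so the decomposition has width 3, which upper-bounds the treewidth. Conversely, {a, c, d, e} is a clique of size 4, and the vertices of any clique must share a bag in every tree decomposition; so some bag has ≥ 4 vertices and tw(G) ≥ 3. Combining the bounds, tw(G) = 3.

Treewidth 3.
One such decomposition:
Bags: B1 = {a, b, c, d}  B2 = {a, c, d, e}
Tree: B1–B2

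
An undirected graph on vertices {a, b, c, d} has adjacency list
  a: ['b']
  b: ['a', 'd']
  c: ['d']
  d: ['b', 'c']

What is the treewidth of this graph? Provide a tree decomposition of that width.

The largest bag has 2 vertices, giving width 1; this decomposition certifies tw(G) ≤ 1. Any graph with an edge has treewidth ≥ 1, and G has the edge b–d. Combining the bounds, tw(G) = 1.

Treewidth 1.
One such decomposition:
Bags: B1 = {b, d}  B2 = {a, b}  B3 = {c, d}
Tree: B1–B2, B1–B3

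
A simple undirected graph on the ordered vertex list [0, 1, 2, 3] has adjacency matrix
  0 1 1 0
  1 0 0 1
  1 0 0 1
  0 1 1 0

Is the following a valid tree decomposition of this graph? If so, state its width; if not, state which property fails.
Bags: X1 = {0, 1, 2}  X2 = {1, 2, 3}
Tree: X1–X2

Checking the three conditions: (i) the bags cover all of {0, 1, 2, 3}; (ii) for each edge, some bag contains both endpoints; (iii) the bags containing any fixed vertex form a subtree. All hold, so the decomposition is valid with width 3 − 1 = 2.

Yes; width 2.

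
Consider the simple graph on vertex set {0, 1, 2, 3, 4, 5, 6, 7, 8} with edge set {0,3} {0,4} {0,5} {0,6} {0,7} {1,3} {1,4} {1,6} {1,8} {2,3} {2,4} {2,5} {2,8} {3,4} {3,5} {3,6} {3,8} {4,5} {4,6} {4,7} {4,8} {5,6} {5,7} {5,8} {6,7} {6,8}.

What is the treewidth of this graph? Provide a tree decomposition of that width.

The largest bag has 5 vertices, giving width 4; this decomposition certifies tw(G) ≤ 4. For the lower bound, the 5 vertices {1, 3, 4, 6, 8} are pairwise adjacent, and any tree decomposition puts a clique entirely inside one bag — forcing width ≥ 4. Combining the bounds, tw(G) = 4.

Treewidth 4.
Bags: B1 = {0, 3, 4, 5, 6}  B2 = {3, 4, 5, 6, 8}  B3 = {1, 3, 4, 6, 8}  B4 = {2, 3, 4, 5, 8}  B5 = {0, 4, 5, 6, 7}
Tree: B1–B2, B2–B3, B2–B4, B1–B5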